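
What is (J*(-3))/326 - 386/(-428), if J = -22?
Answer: 38521/34882 ≈ 1.1043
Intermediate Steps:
(J*(-3))/326 - 386/(-428) = -22*(-3)/326 - 386/(-428) = 66*(1/326) - 386*(-1/428) = 33/163 + 193/214 = 38521/34882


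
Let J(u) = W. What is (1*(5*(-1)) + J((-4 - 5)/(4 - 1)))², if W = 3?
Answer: 4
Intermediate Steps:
J(u) = 3
(1*(5*(-1)) + J((-4 - 5)/(4 - 1)))² = (1*(5*(-1)) + 3)² = (1*(-5) + 3)² = (-5 + 3)² = (-2)² = 4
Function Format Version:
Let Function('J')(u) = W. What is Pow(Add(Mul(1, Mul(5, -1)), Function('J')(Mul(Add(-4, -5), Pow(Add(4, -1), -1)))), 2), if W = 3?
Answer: 4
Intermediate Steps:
Function('J')(u) = 3
Pow(Add(Mul(1, Mul(5, -1)), Function('J')(Mul(Add(-4, -5), Pow(Add(4, -1), -1)))), 2) = Pow(Add(Mul(1, Mul(5, -1)), 3), 2) = Pow(Add(Mul(1, -5), 3), 2) = Pow(Add(-5, 3), 2) = Pow(-2, 2) = 4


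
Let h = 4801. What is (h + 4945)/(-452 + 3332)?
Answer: 4873/1440 ≈ 3.3840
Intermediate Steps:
(h + 4945)/(-452 + 3332) = (4801 + 4945)/(-452 + 3332) = 9746/2880 = 9746*(1/2880) = 4873/1440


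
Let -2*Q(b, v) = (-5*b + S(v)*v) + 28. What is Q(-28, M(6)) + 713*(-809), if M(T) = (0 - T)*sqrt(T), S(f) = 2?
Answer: -576901 + 6*sqrt(6) ≈ -5.7689e+5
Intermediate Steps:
M(T) = -T**(3/2) (M(T) = (-T)*sqrt(T) = -T**(3/2))
Q(b, v) = -14 - v + 5*b/2 (Q(b, v) = -((-5*b + 2*v) + 28)/2 = -(28 - 5*b + 2*v)/2 = -14 - v + 5*b/2)
Q(-28, M(6)) + 713*(-809) = (-14 - (-1)*6**(3/2) + (5/2)*(-28)) + 713*(-809) = (-14 - (-1)*6*sqrt(6) - 70) - 576817 = (-14 - (-6)*sqrt(6) - 70) - 576817 = (-14 + 6*sqrt(6) - 70) - 576817 = (-84 + 6*sqrt(6)) - 576817 = -576901 + 6*sqrt(6)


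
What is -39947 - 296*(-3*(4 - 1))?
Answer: -37283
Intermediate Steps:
-39947 - 296*(-3*(4 - 1)) = -39947 - 296*(-3*3) = -39947 - 296*(-9) = -39947 - 1*(-2664) = -39947 + 2664 = -37283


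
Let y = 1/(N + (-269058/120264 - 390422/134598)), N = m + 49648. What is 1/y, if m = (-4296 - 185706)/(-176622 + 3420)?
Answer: 1933130026671888701/38939884350252 ≈ 49644.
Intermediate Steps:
m = 31667/28867 (m = -190002/(-173202) = -190002*(-1/173202) = 31667/28867 ≈ 1.0970)
N = 1433220483/28867 (N = 31667/28867 + 49648 = 1433220483/28867 ≈ 49649.)
y = 38939884350252/1933130026671888701 (y = 1/(1433220483/28867 + (-269058/120264 - 390422/134598)) = 1/(1433220483/28867 + (-269058*1/120264 - 390422*1/134598)) = 1/(1433220483/28867 + (-44843/20044 - 195211/67299)) = 1/(1433220483/28867 - 6930698341/1348941156) = 1/(1933130026671888701/38939884350252) = 38939884350252/1933130026671888701 ≈ 2.0143e-5)
1/y = 1/(38939884350252/1933130026671888701) = 1933130026671888701/38939884350252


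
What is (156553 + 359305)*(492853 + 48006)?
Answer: 279006442022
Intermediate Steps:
(156553 + 359305)*(492853 + 48006) = 515858*540859 = 279006442022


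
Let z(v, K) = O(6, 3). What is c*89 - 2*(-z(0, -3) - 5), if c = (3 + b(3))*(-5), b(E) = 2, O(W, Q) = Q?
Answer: -2209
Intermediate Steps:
z(v, K) = 3
c = -25 (c = (3 + 2)*(-5) = 5*(-5) = -25)
c*89 - 2*(-z(0, -3) - 5) = -25*89 - 2*(-1*3 - 5) = -2225 - 2*(-3 - 5) = -2225 - 2*(-8) = -2225 + 16 = -2209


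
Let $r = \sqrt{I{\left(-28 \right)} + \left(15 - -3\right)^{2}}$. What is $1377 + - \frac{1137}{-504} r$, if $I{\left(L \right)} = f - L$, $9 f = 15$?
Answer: $1377 + \frac{379 \sqrt{3183}}{504} \approx 1419.4$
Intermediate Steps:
$f = \frac{5}{3}$ ($f = \frac{1}{9} \cdot 15 = \frac{5}{3} \approx 1.6667$)
$I{\left(L \right)} = \frac{5}{3} - L$
$r = \frac{\sqrt{3183}}{3}$ ($r = \sqrt{\left(\frac{5}{3} - -28\right) + \left(15 - -3\right)^{2}} = \sqrt{\left(\frac{5}{3} + 28\right) + \left(15 + 3\right)^{2}} = \sqrt{\frac{89}{3} + 18^{2}} = \sqrt{\frac{89}{3} + 324} = \sqrt{\frac{1061}{3}} = \frac{\sqrt{3183}}{3} \approx 18.806$)
$1377 + - \frac{1137}{-504} r = 1377 + - \frac{1137}{-504} \frac{\sqrt{3183}}{3} = 1377 + \left(-1137\right) \left(- \frac{1}{504}\right) \frac{\sqrt{3183}}{3} = 1377 + \frac{379 \frac{\sqrt{3183}}{3}}{168} = 1377 + \frac{379 \sqrt{3183}}{504}$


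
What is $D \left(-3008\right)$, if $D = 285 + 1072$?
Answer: $-4081856$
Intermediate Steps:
$D = 1357$
$D \left(-3008\right) = 1357 \left(-3008\right) = -4081856$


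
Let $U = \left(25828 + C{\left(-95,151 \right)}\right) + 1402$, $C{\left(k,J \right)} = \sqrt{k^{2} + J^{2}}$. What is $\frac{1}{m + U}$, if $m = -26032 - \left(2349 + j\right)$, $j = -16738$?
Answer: $\frac{15587}{242922743} - \frac{\sqrt{31826}}{242922743} \approx 6.343 \cdot 10^{-5}$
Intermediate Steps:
$C{\left(k,J \right)} = \sqrt{J^{2} + k^{2}}$
$m = -11643$ ($m = -26032 - -14389 = -26032 + \left(-2349 + 16738\right) = -26032 + 14389 = -11643$)
$U = 27230 + \sqrt{31826}$ ($U = \left(25828 + \sqrt{151^{2} + \left(-95\right)^{2}}\right) + 1402 = \left(25828 + \sqrt{22801 + 9025}\right) + 1402 = \left(25828 + \sqrt{31826}\right) + 1402 = 27230 + \sqrt{31826} \approx 27408.0$)
$\frac{1}{m + U} = \frac{1}{-11643 + \left(27230 + \sqrt{31826}\right)} = \frac{1}{15587 + \sqrt{31826}}$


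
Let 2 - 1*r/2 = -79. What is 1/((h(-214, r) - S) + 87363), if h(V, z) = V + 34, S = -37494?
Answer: 1/124677 ≈ 8.0207e-6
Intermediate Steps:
r = 162 (r = 4 - 2*(-79) = 4 + 158 = 162)
h(V, z) = 34 + V
1/((h(-214, r) - S) + 87363) = 1/(((34 - 214) - 1*(-37494)) + 87363) = 1/((-180 + 37494) + 87363) = 1/(37314 + 87363) = 1/124677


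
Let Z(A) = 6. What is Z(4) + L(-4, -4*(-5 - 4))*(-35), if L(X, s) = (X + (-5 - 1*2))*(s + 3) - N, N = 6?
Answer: 15231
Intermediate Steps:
L(X, s) = -6 + (-7 + X)*(3 + s) (L(X, s) = (X + (-5 - 1*2))*(s + 3) - 1*6 = (X + (-5 - 2))*(3 + s) - 6 = (X - 7)*(3 + s) - 6 = (-7 + X)*(3 + s) - 6 = -6 + (-7 + X)*(3 + s))
Z(4) + L(-4, -4*(-5 - 4))*(-35) = 6 + (-27 - (-28)*(-5 - 4) + 3*(-4) - (-16)*(-5 - 4))*(-35) = 6 + (-27 - (-28)*(-9) - 12 - (-16)*(-9))*(-35) = 6 + (-27 - 7*36 - 12 - 4*36)*(-35) = 6 + (-27 - 252 - 12 - 144)*(-35) = 6 - 435*(-35) = 6 + 15225 = 15231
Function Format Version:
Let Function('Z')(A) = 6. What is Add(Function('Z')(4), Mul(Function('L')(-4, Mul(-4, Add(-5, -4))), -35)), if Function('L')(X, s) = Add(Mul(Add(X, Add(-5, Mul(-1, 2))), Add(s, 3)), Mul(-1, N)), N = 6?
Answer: 15231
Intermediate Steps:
Function('L')(X, s) = Add(-6, Mul(Add(-7, X), Add(3, s))) (Function('L')(X, s) = Add(Mul(Add(X, Add(-5, Mul(-1, 2))), Add(s, 3)), Mul(-1, 6)) = Add(Mul(Add(X, Add(-5, -2)), Add(3, s)), -6) = Add(Mul(Add(X, -7), Add(3, s)), -6) = Add(Mul(Add(-7, X), Add(3, s)), -6) = Add(-6, Mul(Add(-7, X), Add(3, s))))
Add(Function('Z')(4), Mul(Function('L')(-4, Mul(-4, Add(-5, -4))), -35)) = Add(6, Mul(Add(-27, Mul(-7, Mul(-4, Add(-5, -4))), Mul(3, -4), Mul(-4, Mul(-4, Add(-5, -4)))), -35)) = Add(6, Mul(Add(-27, Mul(-7, Mul(-4, -9)), -12, Mul(-4, Mul(-4, -9))), -35)) = Add(6, Mul(Add(-27, Mul(-7, 36), -12, Mul(-4, 36)), -35)) = Add(6, Mul(Add(-27, -252, -12, -144), -35)) = Add(6, Mul(-435, -35)) = Add(6, 15225) = 15231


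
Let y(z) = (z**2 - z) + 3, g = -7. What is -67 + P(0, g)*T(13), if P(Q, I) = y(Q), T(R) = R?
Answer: -28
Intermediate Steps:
y(z) = 3 + z**2 - z
P(Q, I) = 3 + Q**2 - Q
-67 + P(0, g)*T(13) = -67 + (3 + 0**2 - 1*0)*13 = -67 + (3 + 0 + 0)*13 = -67 + 3*13 = -67 + 39 = -28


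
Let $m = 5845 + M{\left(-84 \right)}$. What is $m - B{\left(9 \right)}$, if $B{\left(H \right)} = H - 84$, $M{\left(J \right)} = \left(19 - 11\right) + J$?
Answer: $5844$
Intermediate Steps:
$M{\left(J \right)} = 8 + J$
$m = 5769$ ($m = 5845 + \left(8 - 84\right) = 5845 - 76 = 5769$)
$B{\left(H \right)} = -84 + H$
$m - B{\left(9 \right)} = 5769 - \left(-84 + 9\right) = 5769 - -75 = 5769 + 75 = 5844$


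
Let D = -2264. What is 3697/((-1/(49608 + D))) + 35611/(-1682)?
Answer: -294401787387/1682 ≈ -1.7503e+8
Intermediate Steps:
3697/((-1/(49608 + D))) + 35611/(-1682) = 3697/((-1/(49608 - 2264))) + 35611/(-1682) = 3697/((-1/47344)) + 35611*(-1/1682) = 3697/((-1*1/47344)) - 35611/1682 = 3697/(-1/47344) - 35611/1682 = 3697*(-47344) - 35611/1682 = -175030768 - 35611/1682 = -294401787387/1682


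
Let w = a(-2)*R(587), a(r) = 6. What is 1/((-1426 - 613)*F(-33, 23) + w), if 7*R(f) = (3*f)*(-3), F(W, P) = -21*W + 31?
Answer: -7/10365350 ≈ -6.7533e-7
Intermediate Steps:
F(W, P) = 31 - 21*W
R(f) = -9*f/7 (R(f) = ((3*f)*(-3))/7 = (-9*f)/7 = -9*f/7)
w = -31698/7 (w = 6*(-9/7*587) = 6*(-5283/7) = -31698/7 ≈ -4528.3)
1/((-1426 - 613)*F(-33, 23) + w) = 1/((-1426 - 613)*(31 - 21*(-33)) - 31698/7) = 1/(-2039*(31 + 693) - 31698/7) = 1/(-2039*724 - 31698/7) = 1/(-1476236 - 31698/7) = 1/(-10365350/7) = -7/10365350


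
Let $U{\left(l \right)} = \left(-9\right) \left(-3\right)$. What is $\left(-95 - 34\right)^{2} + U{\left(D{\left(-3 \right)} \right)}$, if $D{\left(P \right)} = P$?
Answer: $16668$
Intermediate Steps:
$U{\left(l \right)} = 27$
$\left(-95 - 34\right)^{2} + U{\left(D{\left(-3 \right)} \right)} = \left(-95 - 34\right)^{2} + 27 = \left(-129\right)^{2} + 27 = 16641 + 27 = 16668$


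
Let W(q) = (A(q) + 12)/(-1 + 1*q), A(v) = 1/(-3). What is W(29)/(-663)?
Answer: -5/7956 ≈ -0.00062846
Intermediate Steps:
A(v) = -1/3
W(q) = 35/(3*(-1 + q)) (W(q) = (-1/3 + 12)/(-1 + 1*q) = 35/(3*(-1 + q)))
W(29)/(-663) = (35/(3*(-1 + 29)))/(-663) = ((35/3)/28)*(-1/663) = ((35/3)*(1/28))*(-1/663) = (5/12)*(-1/663) = -5/7956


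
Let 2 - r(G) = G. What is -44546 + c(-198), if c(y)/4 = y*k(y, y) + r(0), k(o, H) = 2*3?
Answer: -49290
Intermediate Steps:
k(o, H) = 6
r(G) = 2 - G
c(y) = 8 + 24*y (c(y) = 4*(y*6 + (2 - 1*0)) = 4*(6*y + (2 + 0)) = 4*(6*y + 2) = 4*(2 + 6*y) = 8 + 24*y)
-44546 + c(-198) = -44546 + (8 + 24*(-198)) = -44546 + (8 - 4752) = -44546 - 4744 = -49290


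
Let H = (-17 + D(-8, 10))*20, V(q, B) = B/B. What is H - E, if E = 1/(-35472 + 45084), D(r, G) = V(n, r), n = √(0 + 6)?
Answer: -3075841/9612 ≈ -320.00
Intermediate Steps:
n = √6 ≈ 2.4495
V(q, B) = 1
D(r, G) = 1
E = 1/9612 ≈ 0.00010404
H = -320 (H = (-17 + 1)*20 = -16*20 = -320)
H - E = -320 - 1*1/9612 = -320 - 1/9612 = -3075841/9612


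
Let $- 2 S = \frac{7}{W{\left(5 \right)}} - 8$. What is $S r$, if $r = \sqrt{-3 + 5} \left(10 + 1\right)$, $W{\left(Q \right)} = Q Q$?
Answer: $\frac{2123 \sqrt{2}}{50} \approx 60.047$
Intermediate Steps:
$W{\left(Q \right)} = Q^{2}$
$r = 11 \sqrt{2}$ ($r = \sqrt{2} \cdot 11 = 11 \sqrt{2} \approx 15.556$)
$S = \frac{193}{50}$ ($S = - \frac{\frac{7}{5^{2}} - 8}{2} = - \frac{\frac{7}{25} - 8}{2} = \left(- \frac{1}{2}\right) \left(- \frac{193}{25}\right) = \frac{193}{50} \approx 3.86$)
$S r = \frac{193 \cdot 11 \sqrt{2}}{50} = \frac{2123 \sqrt{2}}{50}$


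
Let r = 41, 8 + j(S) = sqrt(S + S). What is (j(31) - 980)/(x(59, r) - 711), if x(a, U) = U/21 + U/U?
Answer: 20748/14869 - 21*sqrt(62)/14869 ≈ 1.3843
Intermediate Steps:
j(S) = -8 + sqrt(2)*sqrt(S) (j(S) = -8 + sqrt(S + S) = -8 + sqrt(2*S) = -8 + sqrt(2)*sqrt(S))
x(a, U) = 1 + U/21 (x(a, U) = U*(1/21) + 1 = U/21 + 1 = 1 + U/21)
(j(31) - 980)/(x(59, r) - 711) = ((-8 + sqrt(2)*sqrt(31)) - 980)/((1 + (1/21)*41) - 711) = ((-8 + sqrt(62)) - 980)/((1 + 41/21) - 711) = (-988 + sqrt(62))/(62/21 - 711) = (-988 + sqrt(62))/(-14869/21) = (-988 + sqrt(62))*(-21/14869) = 20748/14869 - 21*sqrt(62)/14869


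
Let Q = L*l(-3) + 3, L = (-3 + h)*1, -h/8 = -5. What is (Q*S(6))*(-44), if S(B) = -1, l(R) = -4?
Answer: -6380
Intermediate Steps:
h = 40 (h = -8*(-5) = 40)
L = 37 (L = (-3 + 40)*1 = 37*1 = 37)
Q = -145 (Q = 37*(-4) + 3 = -148 + 3 = -145)
(Q*S(6))*(-44) = -145*(-1)*(-44) = 145*(-44) = -6380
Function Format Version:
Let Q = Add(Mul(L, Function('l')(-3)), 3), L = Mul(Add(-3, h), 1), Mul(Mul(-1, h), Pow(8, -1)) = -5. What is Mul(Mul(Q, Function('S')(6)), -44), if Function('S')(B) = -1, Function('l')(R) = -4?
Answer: -6380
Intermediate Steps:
h = 40 (h = Mul(-8, -5) = 40)
L = 37 (L = Mul(Add(-3, 40), 1) = Mul(37, 1) = 37)
Q = -145 (Q = Add(Mul(37, -4), 3) = Add(-148, 3) = -145)
Mul(Mul(Q, Function('S')(6)), -44) = Mul(Mul(-145, -1), -44) = Mul(145, -44) = -6380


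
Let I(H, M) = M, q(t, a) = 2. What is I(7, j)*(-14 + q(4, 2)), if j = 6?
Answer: -72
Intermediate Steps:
I(7, j)*(-14 + q(4, 2)) = 6*(-14 + 2) = 6*(-12) = -72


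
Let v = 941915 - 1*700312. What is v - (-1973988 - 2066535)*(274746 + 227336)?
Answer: 2028674110489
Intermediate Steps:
v = 241603 (v = 941915 - 700312 = 241603)
v - (-1973988 - 2066535)*(274746 + 227336) = 241603 - (-1973988 - 2066535)*(274746 + 227336) = 241603 - (-4040523)*502082 = 241603 - 1*(-2028673868886) = 241603 + 2028673868886 = 2028674110489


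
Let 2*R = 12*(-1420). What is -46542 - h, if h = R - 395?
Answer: -37627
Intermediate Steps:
R = -8520 (R = (12*(-1420))/2 = (½)*(-17040) = -8520)
h = -8915 (h = -8520 - 395 = -8915)
-46542 - h = -46542 - 1*(-8915) = -46542 + 8915 = -37627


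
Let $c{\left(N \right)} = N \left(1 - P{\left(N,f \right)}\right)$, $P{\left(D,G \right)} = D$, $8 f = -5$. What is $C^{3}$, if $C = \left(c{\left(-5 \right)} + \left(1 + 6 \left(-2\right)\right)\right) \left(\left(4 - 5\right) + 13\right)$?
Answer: $-119095488$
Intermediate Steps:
$f = - \frac{5}{8}$ ($f = \frac{1}{8} \left(-5\right) = - \frac{5}{8} \approx -0.625$)
$c{\left(N \right)} = N \left(1 - N\right)$
$C = -492$ ($C = \left(- 5 \left(1 - -5\right) + \left(1 + 6 \left(-2\right)\right)\right) \left(\left(4 - 5\right) + 13\right) = \left(- 5 \left(1 + 5\right) + \left(1 - 12\right)\right) \left(-1 + 13\right) = \left(\left(-5\right) 6 - 11\right) 12 = \left(-30 - 11\right) 12 = \left(-41\right) 12 = -492$)
$C^{3} = \left(-492\right)^{3} = -119095488$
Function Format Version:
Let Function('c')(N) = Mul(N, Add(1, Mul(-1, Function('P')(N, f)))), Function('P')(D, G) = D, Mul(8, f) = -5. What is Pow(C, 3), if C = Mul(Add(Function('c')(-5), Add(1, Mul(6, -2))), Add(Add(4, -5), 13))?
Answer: -119095488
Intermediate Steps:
f = Rational(-5, 8) (f = Mul(Rational(1, 8), -5) = Rational(-5, 8) ≈ -0.62500)
Function('c')(N) = Mul(N, Add(1, Mul(-1, N)))
C = -492 (C = Mul(Add(Mul(-5, Add(1, Mul(-1, -5))), Add(1, Mul(6, -2))), Add(Add(4, -5), 13)) = Mul(Add(Mul(-5, Add(1, 5)), Add(1, -12)), Add(-1, 13)) = Mul(Add(Mul(-5, 6), -11), 12) = Mul(Add(-30, -11), 12) = Mul(-41, 12) = -492)
Pow(C, 3) = Pow(-492, 3) = -119095488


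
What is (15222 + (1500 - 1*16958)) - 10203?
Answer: -10439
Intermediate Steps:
(15222 + (1500 - 1*16958)) - 10203 = (15222 + (1500 - 16958)) - 10203 = (15222 - 15458) - 10203 = -236 - 10203 = -10439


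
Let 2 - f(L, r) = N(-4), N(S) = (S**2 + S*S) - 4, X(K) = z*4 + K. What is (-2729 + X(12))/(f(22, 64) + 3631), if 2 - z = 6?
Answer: -2733/3605 ≈ -0.75811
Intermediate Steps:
z = -4 (z = 2 - 1*6 = 2 - 6 = -4)
X(K) = -16 + K (X(K) = -4*4 + K = -16 + K)
N(S) = -4 + 2*S**2 (N(S) = (S**2 + S**2) - 4 = 2*S**2 - 4 = -4 + 2*S**2)
f(L, r) = -26 (f(L, r) = 2 - (-4 + 2*(-4)**2) = 2 - (-4 + 2*16) = 2 - (-4 + 32) = 2 - 1*28 = 2 - 28 = -26)
(-2729 + X(12))/(f(22, 64) + 3631) = (-2729 + (-16 + 12))/(-26 + 3631) = (-2729 - 4)/3605 = -2733*1/3605 = -2733/3605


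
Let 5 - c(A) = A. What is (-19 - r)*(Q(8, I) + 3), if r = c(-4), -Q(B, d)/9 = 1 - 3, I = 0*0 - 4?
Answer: -588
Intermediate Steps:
I = -4 (I = 0 - 4 = -4)
Q(B, d) = 18 (Q(B, d) = -9*(1 - 3) = -9*(-2) = 18)
c(A) = 5 - A
r = 9 (r = 5 - 1*(-4) = 5 + 4 = 9)
(-19 - r)*(Q(8, I) + 3) = (-19 - 1*9)*(18 + 3) = (-19 - 9)*21 = -28*21 = -588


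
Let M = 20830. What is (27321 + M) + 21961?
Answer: 70112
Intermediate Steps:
(27321 + M) + 21961 = (27321 + 20830) + 21961 = 48151 + 21961 = 70112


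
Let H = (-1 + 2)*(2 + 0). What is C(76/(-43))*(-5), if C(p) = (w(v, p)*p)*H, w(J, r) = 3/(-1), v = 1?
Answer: -2280/43 ≈ -53.023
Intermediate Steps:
w(J, r) = -3 (w(J, r) = 3*(-1) = -3)
H = 2 (H = 1*2 = 2)
C(p) = -6*p (C(p) = -3*p*2 = -6*p)
C(76/(-43))*(-5) = -456/(-43)*(-5) = -456*(-1)/43*(-5) = -6*(-76/43)*(-5) = (456/43)*(-5) = -2280/43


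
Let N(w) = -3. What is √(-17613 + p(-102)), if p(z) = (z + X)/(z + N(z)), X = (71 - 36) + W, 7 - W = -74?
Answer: I*√3962955/15 ≈ 132.71*I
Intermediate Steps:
W = 81 (W = 7 - 1*(-74) = 7 + 74 = 81)
X = 116 (X = (71 - 36) + 81 = 35 + 81 = 116)
p(z) = (116 + z)/(-3 + z) (p(z) = (z + 116)/(z - 3) = (116 + z)/(-3 + z))
√(-17613 + p(-102)) = √(-17613 + (116 - 102)/(-3 - 102)) = √(-17613 + 14/(-105)) = √(-17613 - 1/105*14) = √(-17613 - 2/15) = √(-264197/15) = I*√3962955/15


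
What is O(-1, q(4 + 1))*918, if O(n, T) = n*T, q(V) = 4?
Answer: -3672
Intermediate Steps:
O(n, T) = T*n
O(-1, q(4 + 1))*918 = (4*(-1))*918 = -4*918 = -3672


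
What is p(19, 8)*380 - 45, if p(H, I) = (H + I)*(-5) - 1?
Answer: -51725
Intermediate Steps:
p(H, I) = -1 - 5*H - 5*I (p(H, I) = (-5*H - 5*I) - 1 = -1 - 5*H - 5*I)
p(19, 8)*380 - 45 = (-1 - 5*19 - 5*8)*380 - 45 = (-1 - 95 - 40)*380 - 45 = -136*380 - 45 = -51680 - 45 = -51725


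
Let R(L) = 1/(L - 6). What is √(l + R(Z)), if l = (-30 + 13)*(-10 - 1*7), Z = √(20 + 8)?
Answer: √(3466 - 1156*√7)/(2*√(3 - √7)) ≈ 16.958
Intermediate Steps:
Z = 2*√7 (Z = √28 = 2*√7 ≈ 5.2915)
l = 289 (l = -17*(-10 - 7) = -17*(-17) = 289)
R(L) = 1/(-6 + L)
√(l + R(Z)) = √(289 + 1/(-6 + 2*√7))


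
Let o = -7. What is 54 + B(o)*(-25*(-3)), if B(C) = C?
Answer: -471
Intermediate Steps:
54 + B(o)*(-25*(-3)) = 54 - (-175)*(-3) = 54 - 7*75 = 54 - 525 = -471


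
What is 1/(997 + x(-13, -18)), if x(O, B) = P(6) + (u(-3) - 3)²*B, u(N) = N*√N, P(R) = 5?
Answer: I/(6*(54*√3 + 221*I)) ≈ 0.00063959 + 0.00027068*I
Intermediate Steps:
u(N) = N^(3/2)
x(O, B) = 5 + B*(-3 - 3*I*√3)² (x(O, B) = 5 + ((-3)^(3/2) - 3)²*B = 5 + (-3*I*√3 - 3)²*B = 5 + (-3 - 3*I*√3)²*B = 5 + B*(-3 - 3*I*√3)²)
1/(997 + x(-13, -18)) = 1/(997 + (5 + 9*(-18)*(1 + I*√3)²)) = 1/(997 + (5 - 162*(1 + I*√3)²)) = 1/(1002 - 162*(1 + I*√3)²)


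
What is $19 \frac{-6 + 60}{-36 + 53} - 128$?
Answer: $- \frac{1150}{17} \approx -67.647$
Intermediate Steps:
$19 \frac{-6 + 60}{-36 + 53} - 128 = 19 \cdot \frac{54}{17} - 128 = \frac{1026}{17} - 128 = - \frac{1150}{17}$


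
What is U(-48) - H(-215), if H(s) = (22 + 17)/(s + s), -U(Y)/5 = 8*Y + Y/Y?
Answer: 823489/430 ≈ 1915.1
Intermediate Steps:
U(Y) = -5 - 40*Y (U(Y) = -5*(8*Y + Y/Y) = -5*(8*Y + 1) = -5*(1 + 8*Y) = -5 - 40*Y)
H(s) = 39/(2*s) (H(s) = 39/((2*s)) = 39*(1/(2*s)) = 39/(2*s))
U(-48) - H(-215) = (-5 - 40*(-48)) - 39/(2*(-215)) = (-5 + 1920) - 39*(-1)/(2*215) = 1915 - 1*(-39/430) = 1915 + 39/430 = 823489/430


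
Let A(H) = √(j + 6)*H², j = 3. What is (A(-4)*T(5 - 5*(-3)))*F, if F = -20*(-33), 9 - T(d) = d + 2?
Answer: -411840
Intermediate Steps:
A(H) = 3*H² (A(H) = √(3 + 6)*H² = √9*H² = 3*H²)
T(d) = 7 - d (T(d) = 9 - (d + 2) = 9 - (2 + d) = 9 + (-2 - d) = 7 - d)
F = 660
(A(-4)*T(5 - 5*(-3)))*F = ((3*(-4)²)*(7 - (5 - 5*(-3))))*660 = ((3*16)*(7 - (5 + 15)))*660 = (48*(7 - 1*20))*660 = (48*(7 - 20))*660 = (48*(-13))*660 = -624*660 = -411840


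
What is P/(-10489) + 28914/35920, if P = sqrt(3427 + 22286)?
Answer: 14457/17960 - 3*sqrt(2857)/10489 ≈ 0.78967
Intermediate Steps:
P = 3*sqrt(2857) (P = sqrt(25713) = 3*sqrt(2857) ≈ 160.35)
P/(-10489) + 28914/35920 = (3*sqrt(2857))/(-10489) + 28914/35920 = (3*sqrt(2857))*(-1/10489) + 28914*(1/35920) = -3*sqrt(2857)/10489 + 14457/17960 = 14457/17960 - 3*sqrt(2857)/10489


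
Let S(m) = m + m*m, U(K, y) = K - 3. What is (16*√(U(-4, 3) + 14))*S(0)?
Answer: 0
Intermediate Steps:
U(K, y) = -3 + K
S(m) = m + m²
(16*√(U(-4, 3) + 14))*S(0) = (16*√((-3 - 4) + 14))*(0*(1 + 0)) = (16*√(-7 + 14))*(0*1) = (16*√7)*0 = 0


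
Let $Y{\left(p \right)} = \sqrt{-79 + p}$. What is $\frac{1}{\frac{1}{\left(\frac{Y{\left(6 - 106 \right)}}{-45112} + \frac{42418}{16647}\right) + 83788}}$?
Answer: $\frac{1394861254}{16647} - \frac{i \sqrt{179}}{45112} \approx 83791.0 - 0.00029658 i$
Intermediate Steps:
$\frac{1}{\frac{1}{\left(\frac{Y{\left(6 - 106 \right)}}{-45112} + \frac{42418}{16647}\right) + 83788}} = \frac{1}{\frac{1}{\left(\frac{\sqrt{-79 + \left(6 - 106\right)}}{-45112} + \frac{42418}{16647}\right) + 83788}} = \frac{1}{\frac{1}{\left(\sqrt{-79 + \left(6 - 106\right)} \left(- \frac{1}{45112}\right) + 42418 \cdot \frac{1}{16647}\right) + 83788}} = \frac{1}{\frac{1}{\left(\sqrt{-79 - 100} \left(- \frac{1}{45112}\right) + \frac{42418}{16647}\right) + 83788}} = \frac{1}{\frac{1}{\left(\sqrt{-179} \left(- \frac{1}{45112}\right) + \frac{42418}{16647}\right) + 83788}} = \frac{1}{\frac{1}{\left(i \sqrt{179} \left(- \frac{1}{45112}\right) + \frac{42418}{16647}\right) + 83788}} = \frac{1}{\frac{1}{\left(- \frac{i \sqrt{179}}{45112} + \frac{42418}{16647}\right) + 83788}} = \frac{1}{\frac{1}{\left(\frac{42418}{16647} - \frac{i \sqrt{179}}{45112}\right) + 83788}} = \frac{1}{\frac{1}{\frac{1394861254}{16647} - \frac{i \sqrt{179}}{45112}}} = \frac{1394861254}{16647} - \frac{i \sqrt{179}}{45112}$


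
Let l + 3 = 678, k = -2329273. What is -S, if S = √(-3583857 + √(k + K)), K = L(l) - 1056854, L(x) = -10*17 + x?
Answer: -√(-3583857 + I*√3385622) ≈ -0.48597 - 1893.1*I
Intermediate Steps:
l = 675 (l = -3 + 678 = 675)
L(x) = -170 + x
K = -1056349 (K = (-170 + 675) - 1056854 = 505 - 1056854 = -1056349)
S = √(-3583857 + I*√3385622) (S = √(-3583857 + √(-2329273 - 1056349)) = √(-3583857 + √(-3385622)) = √(-3583857 + I*√3385622) ≈ 0.486 + 1893.1*I)
-S = -√(-3583857 + I*√3385622)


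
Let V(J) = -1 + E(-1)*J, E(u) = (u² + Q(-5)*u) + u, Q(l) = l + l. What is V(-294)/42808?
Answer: -2941/42808 ≈ -0.068702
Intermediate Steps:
Q(l) = 2*l
E(u) = u² - 9*u (E(u) = (u² + (2*(-5))*u) + u = (u² - 10*u) + u = u² - 9*u)
V(J) = -1 + 10*J (V(J) = -1 + (-(-9 - 1))*J = -1 + (-1*(-10))*J = -1 + 10*J)
V(-294)/42808 = (-1 + 10*(-294))/42808 = (-1 - 2940)*(1/42808) = -2941*1/42808 = -2941/42808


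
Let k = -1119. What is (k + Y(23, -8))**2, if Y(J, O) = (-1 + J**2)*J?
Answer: 121550625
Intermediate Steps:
Y(J, O) = J*(-1 + J**2)
(k + Y(23, -8))**2 = (-1119 + (23**3 - 1*23))**2 = (-1119 + (12167 - 23))**2 = (-1119 + 12144)**2 = 11025**2 = 121550625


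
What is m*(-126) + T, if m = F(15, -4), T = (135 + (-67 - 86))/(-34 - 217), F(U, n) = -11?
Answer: 347904/251 ≈ 1386.1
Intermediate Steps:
T = 18/251 (T = (135 - 153)/(-251) = -18*(-1/251) = 18/251 ≈ 0.071713)
m = -11
m*(-126) + T = -11*(-126) + 18/251 = 1386 + 18/251 = 347904/251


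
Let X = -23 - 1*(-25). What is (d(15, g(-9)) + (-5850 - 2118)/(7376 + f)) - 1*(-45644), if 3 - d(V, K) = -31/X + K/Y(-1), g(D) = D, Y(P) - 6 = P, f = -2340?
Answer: 574893617/12590 ≈ 45663.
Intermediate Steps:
Y(P) = 6 + P
X = 2 (X = -23 + 25 = 2)
d(V, K) = 37/2 - K/5 (d(V, K) = 3 - (-31/2 + K/(6 - 1)) = 3 - (-31*½ + K/5) = 3 - (-31/2 + K*(⅕)) = 3 - (-31/2 + K/5) = 3 + (31/2 - K/5) = 37/2 - K/5)
(d(15, g(-9)) + (-5850 - 2118)/(7376 + f)) - 1*(-45644) = ((37/2 - ⅕*(-9)) + (-5850 - 2118)/(7376 - 2340)) - 1*(-45644) = ((37/2 + 9/5) - 7968/5036) + 45644 = (203/10 - 7968*1/5036) + 45644 = (203/10 - 1992/1259) + 45644 = 235657/12590 + 45644 = 574893617/12590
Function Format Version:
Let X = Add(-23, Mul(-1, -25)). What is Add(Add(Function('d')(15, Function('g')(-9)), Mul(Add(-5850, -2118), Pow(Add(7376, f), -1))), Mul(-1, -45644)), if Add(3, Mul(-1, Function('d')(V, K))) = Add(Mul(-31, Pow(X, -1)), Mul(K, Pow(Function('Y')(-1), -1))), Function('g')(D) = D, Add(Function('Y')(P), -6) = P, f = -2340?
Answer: Rational(574893617, 12590) ≈ 45663.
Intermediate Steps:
Function('Y')(P) = Add(6, P)
X = 2 (X = Add(-23, 25) = 2)
Function('d')(V, K) = Add(Rational(37, 2), Mul(Rational(-1, 5), K)) (Function('d')(V, K) = Add(3, Mul(-1, Add(Mul(-31, Pow(2, -1)), Mul(K, Pow(Add(6, -1), -1))))) = Add(3, Mul(-1, Add(Mul(-31, Rational(1, 2)), Mul(K, Pow(5, -1))))) = Add(3, Mul(-1, Add(Rational(-31, 2), Mul(K, Rational(1, 5))))) = Add(3, Mul(-1, Add(Rational(-31, 2), Mul(Rational(1, 5), K)))) = Add(3, Add(Rational(31, 2), Mul(Rational(-1, 5), K))) = Add(Rational(37, 2), Mul(Rational(-1, 5), K)))
Add(Add(Function('d')(15, Function('g')(-9)), Mul(Add(-5850, -2118), Pow(Add(7376, f), -1))), Mul(-1, -45644)) = Add(Add(Add(Rational(37, 2), Mul(Rational(-1, 5), -9)), Mul(Add(-5850, -2118), Pow(Add(7376, -2340), -1))), Mul(-1, -45644)) = Add(Add(Add(Rational(37, 2), Rational(9, 5)), Mul(-7968, Pow(5036, -1))), 45644) = Add(Add(Rational(203, 10), Mul(-7968, Rational(1, 5036))), 45644) = Add(Add(Rational(203, 10), Rational(-1992, 1259)), 45644) = Add(Rational(235657, 12590), 45644) = Rational(574893617, 12590)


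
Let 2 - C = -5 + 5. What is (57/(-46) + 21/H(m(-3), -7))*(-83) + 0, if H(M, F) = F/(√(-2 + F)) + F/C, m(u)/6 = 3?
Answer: 267675/598 + 2988*I/13 ≈ 447.62 + 229.85*I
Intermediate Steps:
C = 2 (C = 2 - (-5 + 5) = 2 - 1*0 = 2 + 0 = 2)
m(u) = 18 (m(u) = 6*3 = 18)
H(M, F) = F/2 + F/√(-2 + F) (H(M, F) = F/(√(-2 + F)) + F/2 = F/√(-2 + F) + F*(½) = F/√(-2 + F) + F/2 = F/2 + F/√(-2 + F))
(57/(-46) + 21/H(m(-3), -7))*(-83) + 0 = (57/(-46) + 21/((½)*(-7) - 7/√(-2 - 7)))*(-83) + 0 = (57*(-1/46) + 21/(-7/2 - (-7)*I/3))*(-83) + 0 = (-57/46 + 21/(-7/2 - (-7)*I/3))*(-83) + 0 = (-57/46 + 21/(-7/2 + 7*I/3))*(-83) + 0 = (-57/46 + 21*(36*(-7/2 - 7*I/3)/637))*(-83) + 0 = (-57/46 + 108*(-7/2 - 7*I/3)/91)*(-83) + 0 = (4731/46 - 8964*(-7/2 - 7*I/3)/91) + 0 = 4731/46 - 8964*(-7/2 - 7*I/3)/91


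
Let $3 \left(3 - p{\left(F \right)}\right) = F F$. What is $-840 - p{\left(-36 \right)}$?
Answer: $-411$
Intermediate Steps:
$p{\left(F \right)} = 3 - \frac{F^{2}}{3}$ ($p{\left(F \right)} = 3 - \frac{F F}{3} = 3 - \frac{F^{2}}{3}$)
$-840 - p{\left(-36 \right)} = -840 - \left(3 - \frac{\left(-36\right)^{2}}{3}\right) = -840 - \left(3 - 432\right) = -840 - -429 = -840 + 429 = -411$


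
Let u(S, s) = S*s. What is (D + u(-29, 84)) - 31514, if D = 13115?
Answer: -20835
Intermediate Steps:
(D + u(-29, 84)) - 31514 = (13115 - 29*84) - 31514 = (13115 - 2436) - 31514 = 10679 - 31514 = -20835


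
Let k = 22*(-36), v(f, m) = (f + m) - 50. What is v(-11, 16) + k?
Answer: -837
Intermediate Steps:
v(f, m) = -50 + f + m
k = -792
v(-11, 16) + k = (-50 - 11 + 16) - 792 = -45 - 792 = -837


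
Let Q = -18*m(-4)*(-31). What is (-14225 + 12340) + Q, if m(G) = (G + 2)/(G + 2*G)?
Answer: -1792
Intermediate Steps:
m(G) = (2 + G)/(3*G) (m(G) = (2 + G)/((3*G)) = (2 + G)*(1/(3*G)) = (2 + G)/(3*G))
Q = 93 (Q = -6*(2 - 4)/(-4)*(-31) = -6*(-1)*(-2)/4*(-31) = -18*⅙*(-31) = -3*(-31) = 93)
(-14225 + 12340) + Q = (-14225 + 12340) + 93 = -1885 + 93 = -1792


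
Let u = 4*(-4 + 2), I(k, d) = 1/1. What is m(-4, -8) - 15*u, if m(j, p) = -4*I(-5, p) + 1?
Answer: 117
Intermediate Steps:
I(k, d) = 1
u = -8 (u = 4*(-2) = -8)
m(j, p) = -3 (m(j, p) = -4*1 + 1 = -4 + 1 = -3)
m(-4, -8) - 15*u = -3 - 15*(-8) = -3 + 120 = 117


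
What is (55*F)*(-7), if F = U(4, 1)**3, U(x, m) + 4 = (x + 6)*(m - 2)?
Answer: 1056440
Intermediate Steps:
U(x, m) = -4 + (-2 + m)*(6 + x) (U(x, m) = -4 + (x + 6)*(m - 2) = -4 + (6 + x)*(-2 + m) = -4 + (-2 + m)*(6 + x))
F = -2744 (F = (-16 - 2*4 + 6*1 + 1*4)**3 = (-16 - 8 + 6 + 4)**3 = (-14)**3 = -2744)
(55*F)*(-7) = (55*(-2744))*(-7) = -150920*(-7) = 1056440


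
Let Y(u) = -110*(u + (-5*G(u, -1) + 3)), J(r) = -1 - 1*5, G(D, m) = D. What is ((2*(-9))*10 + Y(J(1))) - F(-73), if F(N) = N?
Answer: -3077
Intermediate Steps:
J(r) = -6 (J(r) = -1 - 5 = -6)
Y(u) = -330 + 440*u (Y(u) = -110*(u + (-5*u + 3)) = -110*(u + (3 - 5*u)) = -110*(3 - 4*u) = -330 + 440*u)
((2*(-9))*10 + Y(J(1))) - F(-73) = ((2*(-9))*10 + (-330 + 440*(-6))) - 1*(-73) = (-18*10 + (-330 - 2640)) + 73 = (-180 - 2970) + 73 = -3150 + 73 = -3077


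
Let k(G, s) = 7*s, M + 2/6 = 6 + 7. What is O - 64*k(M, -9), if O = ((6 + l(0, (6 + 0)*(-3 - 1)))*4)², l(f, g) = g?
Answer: 9216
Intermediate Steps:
M = 38/3 (M = -⅓ + (6 + 7) = -⅓ + 13 = 38/3 ≈ 12.667)
O = 5184 (O = ((6 + (6 + 0)*(-3 - 1))*4)² = ((6 + 6*(-4))*4)² = ((6 - 24)*4)² = (-18*4)² = (-72)² = 5184)
O - 64*k(M, -9) = 5184 - 448*(-9) = 5184 - 64*(-63) = 5184 + 4032 = 9216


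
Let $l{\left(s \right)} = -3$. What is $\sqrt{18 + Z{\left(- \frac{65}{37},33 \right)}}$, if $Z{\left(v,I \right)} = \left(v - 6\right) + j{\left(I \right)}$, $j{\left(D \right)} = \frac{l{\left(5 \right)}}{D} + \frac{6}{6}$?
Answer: $\frac{\sqrt{1847373}}{407} \approx 3.3395$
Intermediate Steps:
$j{\left(D \right)} = 1 - \frac{3}{D}$ ($j{\left(D \right)} = - \frac{3}{D} + \frac{6}{6} = - \frac{3}{D} + 6 \cdot \frac{1}{6} = - \frac{3}{D} + 1 = 1 - \frac{3}{D}$)
$Z{\left(v,I \right)} = -6 + v + \frac{-3 + I}{I}$ ($Z{\left(v,I \right)} = \left(v - 6\right) + \frac{-3 + I}{I} = \left(-6 + v\right) + \frac{-3 + I}{I} = -6 + v + \frac{-3 + I}{I}$)
$\sqrt{18 + Z{\left(- \frac{65}{37},33 \right)}} = \sqrt{18 - \left(5 + \frac{1}{11} + \frac{65}{37}\right)} = \sqrt{18 - \frac{2787}{407}} = \sqrt{\frac{4539}{407}} = \frac{\sqrt{1847373}}{407}$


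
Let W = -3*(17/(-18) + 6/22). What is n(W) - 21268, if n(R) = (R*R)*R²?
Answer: -403241784527/18974736 ≈ -21252.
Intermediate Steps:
W = 133/66 (W = -3*(17*(-1/18) + 6*(1/22)) = -3*(-17/18 + 3/11) = -3*(-133/198) = 133/66 ≈ 2.0152)
n(R) = R⁴ (n(R) = R²*R² = R⁴)
n(W) - 21268 = (133/66)⁴ - 21268 = 312900721/18974736 - 21268 = -403241784527/18974736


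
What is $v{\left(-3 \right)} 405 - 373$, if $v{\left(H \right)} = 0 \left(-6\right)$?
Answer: $-373$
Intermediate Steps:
$v{\left(H \right)} = 0$
$v{\left(-3 \right)} 405 - 373 = 0 \cdot 405 - 373 = 0 - 373 = -373$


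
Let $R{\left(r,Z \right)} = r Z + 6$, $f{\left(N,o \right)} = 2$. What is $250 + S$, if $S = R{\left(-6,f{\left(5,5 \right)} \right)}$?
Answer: $244$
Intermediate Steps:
$R{\left(r,Z \right)} = 6 + Z r$ ($R{\left(r,Z \right)} = Z r + 6 = 6 + Z r$)
$S = -6$ ($S = 6 + 2 \left(-6\right) = 6 - 12 = -6$)
$250 + S = 250 - 6 = 244$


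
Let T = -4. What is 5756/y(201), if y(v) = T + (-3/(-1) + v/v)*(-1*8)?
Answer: -1439/9 ≈ -159.89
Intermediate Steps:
y(v) = -36 (y(v) = -4 + (-3/(-1) + v/v)*(-1*8) = -4 + (-3*(-1) + 1)*(-8) = -4 + (3 + 1)*(-8) = -4 + 4*(-8) = -4 - 32 = -36)
5756/y(201) = 5756/(-36) = 5756*(-1/36) = -1439/9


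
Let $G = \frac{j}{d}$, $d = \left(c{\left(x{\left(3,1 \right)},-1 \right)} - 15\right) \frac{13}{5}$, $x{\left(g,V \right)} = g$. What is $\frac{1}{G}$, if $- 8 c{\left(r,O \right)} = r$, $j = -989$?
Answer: $\frac{1599}{39560} \approx 0.04042$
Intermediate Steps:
$c{\left(r,O \right)} = - \frac{r}{8}$
$d = - \frac{1599}{40}$ ($d = \left(\left(- \frac{1}{8}\right) 3 - 15\right) \frac{13}{5} = \left(- \frac{3}{8} - 15\right) 13 \cdot \frac{1}{5} = \left(- \frac{123}{8}\right) \frac{13}{5} = - \frac{1599}{40} \approx -39.975$)
$G = \frac{39560}{1599}$ ($G = - \frac{989}{- \frac{1599}{40}} = \left(-989\right) \left(- \frac{40}{1599}\right) = \frac{39560}{1599} \approx 24.74$)
$\frac{1}{G} = \frac{1}{\frac{39560}{1599}} = \frac{1599}{39560}$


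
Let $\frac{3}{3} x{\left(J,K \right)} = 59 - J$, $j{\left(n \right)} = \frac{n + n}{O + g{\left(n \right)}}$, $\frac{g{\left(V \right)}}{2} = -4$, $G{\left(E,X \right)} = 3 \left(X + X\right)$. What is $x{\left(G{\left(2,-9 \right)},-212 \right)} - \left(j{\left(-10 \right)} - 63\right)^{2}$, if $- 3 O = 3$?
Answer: $- \frac{290056}{81} \approx -3580.9$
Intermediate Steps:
$O = -1$ ($O = \left(- \frac{1}{3}\right) 3 = -1$)
$G{\left(E,X \right)} = 6 X$ ($G{\left(E,X \right)} = 3 \cdot 2 X = 6 X$)
$g{\left(V \right)} = -8$ ($g{\left(V \right)} = 2 \left(-4\right) = -8$)
$j{\left(n \right)} = - \frac{2 n}{9}$ ($j{\left(n \right)} = \frac{n + n}{-1 - 8} = \frac{2 n}{-9} = 2 n \left(- \frac{1}{9}\right) = - \frac{2 n}{9}$)
$x{\left(J,K \right)} = 59 - J$
$x{\left(G{\left(2,-9 \right)},-212 \right)} - \left(j{\left(-10 \right)} - 63\right)^{2} = \left(59 - 6 \left(-9\right)\right) - \left(\left(- \frac{2}{9}\right) \left(-10\right) - 63\right)^{2} = \left(59 - -54\right) - \left(\frac{20}{9} - 63\right)^{2} = \left(59 + 54\right) - \left(- \frac{547}{9}\right)^{2} = 113 - \frac{299209}{81} = - \frac{290056}{81}$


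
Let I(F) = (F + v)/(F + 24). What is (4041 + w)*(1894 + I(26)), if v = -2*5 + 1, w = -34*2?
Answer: 376310641/50 ≈ 7.5262e+6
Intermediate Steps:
w = -68
v = -9 (v = -10 + 1 = -9)
I(F) = (-9 + F)/(24 + F) (I(F) = (F - 9)/(F + 24) = (-9 + F)/(24 + F))
(4041 + w)*(1894 + I(26)) = (4041 - 68)*(1894 + (-9 + 26)/(24 + 26)) = 3973*(1894 + 17/50) = 3973*(94717/50) = 376310641/50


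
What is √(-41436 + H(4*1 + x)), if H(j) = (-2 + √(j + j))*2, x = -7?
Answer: √(-41440 + 2*I*√6) ≈ 0.012 + 203.57*I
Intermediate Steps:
H(j) = -4 + 2*√2*√j (H(j) = (-2 + √(2*j))*2 = (-2 + √2*√j)*2 = -4 + 2*√2*√j)
√(-41436 + H(4*1 + x)) = √(-41436 + (-4 + 2*√2*√(4*1 - 7))) = √(-41436 + (-4 + 2*√2*√(4 - 7))) = √(-41436 + (-4 + 2*√2*√(-3))) = √(-41436 + (-4 + 2*√2*(I*√3))) = √(-41436 + (-4 + 2*I*√6)) = √(-41440 + 2*I*√6)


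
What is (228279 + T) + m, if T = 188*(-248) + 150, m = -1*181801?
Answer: 4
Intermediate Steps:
m = -181801
T = -46474 (T = -46624 + 150 = -46474)
(228279 + T) + m = (228279 - 46474) - 181801 = 181805 - 181801 = 4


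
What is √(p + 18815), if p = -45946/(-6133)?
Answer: √707983345353/6133 ≈ 137.20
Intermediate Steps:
p = 45946/6133 (p = -45946*(-1/6133) = 45946/6133 ≈ 7.4916)
√(p + 18815) = √(45946/6133 + 18815) = √(115438341/6133) = √707983345353/6133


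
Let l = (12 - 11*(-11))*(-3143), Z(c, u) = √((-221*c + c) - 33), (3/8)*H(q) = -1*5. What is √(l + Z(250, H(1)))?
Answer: √(-418019 + I*√55033) ≈ 0.181 + 646.54*I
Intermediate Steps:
H(q) = -40/3 (H(q) = 8*(-1*5)/3 = (8/3)*(-5) = -40/3)
Z(c, u) = √(-33 - 220*c) (Z(c, u) = √(-220*c - 33) = √(-33 - 220*c))
l = -418019 (l = (12 + 121)*(-3143) = 133*(-3143) = -418019)
√(l + Z(250, H(1))) = √(-418019 + √(-33 - 220*250)) = √(-418019 + √(-33 - 55000)) = √(-418019 + √(-55033)) = √(-418019 + I*√55033)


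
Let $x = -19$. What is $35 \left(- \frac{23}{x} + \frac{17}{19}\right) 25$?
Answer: $\frac{35000}{19} \approx 1842.1$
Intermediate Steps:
$35 \left(- \frac{23}{x} + \frac{17}{19}\right) 25 = 35 \left(- \frac{23}{-19} + \frac{17}{19}\right) 25 = 35 \left(\left(-23\right) \left(- \frac{1}{19}\right) + 17 \cdot \frac{1}{19}\right) 25 = 35 \left(\frac{23}{19} + \frac{17}{19}\right) 25 = 35 \cdot \frac{40}{19} \cdot 25 = \frac{1400}{19} \cdot 25 = \frac{35000}{19}$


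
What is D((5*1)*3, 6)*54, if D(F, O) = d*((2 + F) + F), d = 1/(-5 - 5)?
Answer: -864/5 ≈ -172.80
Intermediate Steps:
d = -⅒ (d = 1/(-10) = -⅒ ≈ -0.10000)
D(F, O) = -⅕ - F/5 (D(F, O) = -((2 + F) + F)/10 = -(2 + 2*F)/10 = -⅕ - F/5)
D((5*1)*3, 6)*54 = (-⅕ - 5*1*3/5)*54 = (-⅕ - 3)*54 = -16/5*54 = -864/5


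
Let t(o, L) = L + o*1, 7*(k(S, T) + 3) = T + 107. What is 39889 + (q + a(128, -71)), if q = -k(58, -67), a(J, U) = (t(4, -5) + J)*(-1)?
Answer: 278315/7 ≈ 39759.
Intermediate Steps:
k(S, T) = 86/7 + T/7 (k(S, T) = -3 + (T + 107)/7 = -3 + (107 + T)/7 = -3 + (107/7 + T/7) = 86/7 + T/7)
t(o, L) = L + o
a(J, U) = 1 - J (a(J, U) = ((-5 + 4) + J)*(-1) = (-1 + J)*(-1) = 1 - J)
q = -19/7 (q = -(86/7 + (1/7)*(-67)) = -(86/7 - 67/7) = -1*19/7 = -19/7 ≈ -2.7143)
39889 + (q + a(128, -71)) = 39889 + (-19/7 + (1 - 1*128)) = 39889 + (-19/7 + (1 - 128)) = 39889 + (-19/7 - 127) = 39889 - 908/7 = 278315/7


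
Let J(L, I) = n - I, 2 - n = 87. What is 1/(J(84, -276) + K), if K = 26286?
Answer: 1/26477 ≈ 3.7769e-5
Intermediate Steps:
n = -85 (n = 2 - 1*87 = 2 - 87 = -85)
J(L, I) = -85 - I
1/(J(84, -276) + K) = 1/((-85 - 1*(-276)) + 26286) = 1/((-85 + 276) + 26286) = 1/(191 + 26286) = 1/26477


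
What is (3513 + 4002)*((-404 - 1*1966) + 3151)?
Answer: 5869215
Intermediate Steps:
(3513 + 4002)*((-404 - 1*1966) + 3151) = 7515*((-404 - 1966) + 3151) = 7515*(-2370 + 3151) = 7515*781 = 5869215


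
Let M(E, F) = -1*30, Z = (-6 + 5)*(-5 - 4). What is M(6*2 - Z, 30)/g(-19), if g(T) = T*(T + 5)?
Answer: -15/133 ≈ -0.11278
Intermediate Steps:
g(T) = T*(5 + T)
Z = 9 (Z = -1*(-9) = 9)
M(E, F) = -30
M(6*2 - Z, 30)/g(-19) = -30*(-1/(19*(5 - 19))) = -30/((-19*(-14))) = -30/266 = -30*1/266 = -15/133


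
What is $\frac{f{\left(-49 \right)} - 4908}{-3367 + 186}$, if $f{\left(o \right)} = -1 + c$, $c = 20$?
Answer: $\frac{4889}{3181} \approx 1.5369$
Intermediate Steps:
$f{\left(o \right)} = 19$ ($f{\left(o \right)} = -1 + 20 = 19$)
$\frac{f{\left(-49 \right)} - 4908}{-3367 + 186} = \frac{19 - 4908}{-3367 + 186} = - \frac{4889}{-3181} = \left(-4889\right) \left(- \frac{1}{3181}\right) = \frac{4889}{3181}$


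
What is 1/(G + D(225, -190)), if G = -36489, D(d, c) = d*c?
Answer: -1/79239 ≈ -1.2620e-5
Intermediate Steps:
D(d, c) = c*d
1/(G + D(225, -190)) = 1/(-36489 - 190*225) = 1/(-36489 - 42750) = 1/(-79239) = -1/79239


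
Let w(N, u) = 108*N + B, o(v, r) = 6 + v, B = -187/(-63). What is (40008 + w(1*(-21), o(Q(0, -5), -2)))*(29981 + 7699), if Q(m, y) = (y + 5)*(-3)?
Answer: 29865255920/21 ≈ 1.4222e+9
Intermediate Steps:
B = 187/63 (B = -187*(-1/63) = 187/63 ≈ 2.9683)
Q(m, y) = -15 - 3*y (Q(m, y) = (5 + y)*(-3) = -15 - 3*y)
w(N, u) = 187/63 + 108*N (w(N, u) = 108*N + 187/63 = 187/63 + 108*N)
(40008 + w(1*(-21), o(Q(0, -5), -2)))*(29981 + 7699) = (40008 + (187/63 + 108*(1*(-21))))*(29981 + 7699) = (40008 + (187/63 + 108*(-21)))*37680 = (40008 + (187/63 - 2268))*37680 = (40008 - 142697/63)*37680 = (2377807/63)*37680 = 29865255920/21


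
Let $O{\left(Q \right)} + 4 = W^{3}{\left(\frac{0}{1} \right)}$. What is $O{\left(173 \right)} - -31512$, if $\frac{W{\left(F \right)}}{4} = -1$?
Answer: $31444$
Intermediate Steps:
$W{\left(F \right)} = -4$ ($W{\left(F \right)} = 4 \left(-1\right) = -4$)
$O{\left(Q \right)} = -68$ ($O{\left(Q \right)} = -4 + \left(-4\right)^{3} = -4 - 64 = -68$)
$O{\left(173 \right)} - -31512 = -68 - -31512 = -68 + 31512 = 31444$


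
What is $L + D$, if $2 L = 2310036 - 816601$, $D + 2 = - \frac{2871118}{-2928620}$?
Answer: $\frac{546712204682}{732155} \approx 7.4672 \cdot 10^{5}$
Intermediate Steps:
$D = - \frac{1493061}{1464310}$ ($D = -2 - \frac{2871118}{-2928620} = -2 - - \frac{1435559}{1464310} = -2 + \frac{1435559}{1464310} = - \frac{1493061}{1464310} \approx -1.0196$)
$L = \frac{1493435}{2}$ ($L = \frac{2310036 - 816601}{2} = \frac{1}{2} \cdot 1493435 = \frac{1493435}{2} \approx 7.4672 \cdot 10^{5}$)
$L + D = \frac{1493435}{2} - \frac{1493061}{1464310} = \frac{546712204682}{732155}$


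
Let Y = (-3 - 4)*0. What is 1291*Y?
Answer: 0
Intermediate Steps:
Y = 0 (Y = -7*0 = 0)
1291*Y = 1291*0 = 0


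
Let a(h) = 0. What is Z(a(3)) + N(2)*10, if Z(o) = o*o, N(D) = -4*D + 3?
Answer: -50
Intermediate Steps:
N(D) = 3 - 4*D
Z(o) = o²
Z(a(3)) + N(2)*10 = 0² + (3 - 4*2)*10 = 0 + (3 - 8)*10 = 0 - 5*10 = 0 - 50 = -50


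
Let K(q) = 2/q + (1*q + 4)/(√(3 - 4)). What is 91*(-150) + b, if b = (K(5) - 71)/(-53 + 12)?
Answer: -2797897/205 + 9*I/41 ≈ -13648.0 + 0.21951*I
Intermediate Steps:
K(q) = 2/q - I*(4 + q) (K(q) = 2/q + (q + 4)/(√(-1)) = 2/q + (4 + q)/I = 2/q + (4 + q)*(-I) = 2/q - I*(4 + q))
b = 353/205 + 9*I/41 (b = ((2 - 1*I*5*(4 + 5))/5 - 71)/(-53 + 12) = ((2 - 1*I*5*9)/5 - 71)/(-41) = ((2 - 45*I)/5 - 71)*(-1/41) = ((⅖ - 9*I) - 71)*(-1/41) = (-353/5 - 9*I)*(-1/41) = 353/205 + 9*I/41 ≈ 1.722 + 0.21951*I)
91*(-150) + b = 91*(-150) + (353/205 + 9*I/41) = -13650 + (353/205 + 9*I/41) = -2797897/205 + 9*I/41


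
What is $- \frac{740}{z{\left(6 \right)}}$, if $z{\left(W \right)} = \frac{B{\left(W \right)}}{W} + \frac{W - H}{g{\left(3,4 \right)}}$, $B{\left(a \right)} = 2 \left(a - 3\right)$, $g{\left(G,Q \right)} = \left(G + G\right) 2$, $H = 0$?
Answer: $- \frac{1480}{3} \approx -493.33$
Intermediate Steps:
$g{\left(G,Q \right)} = 4 G$ ($g{\left(G,Q \right)} = 2 G 2 = 4 G$)
$B{\left(a \right)} = -6 + 2 a$ ($B{\left(a \right)} = 2 \left(-3 + a\right) = -6 + 2 a$)
$z{\left(W \right)} = \frac{W}{12} + \frac{-6 + 2 W}{W}$ ($z{\left(W \right)} = \frac{-6 + 2 W}{W} + \frac{W - 0}{4 \cdot 3} = \frac{-6 + 2 W}{W} + \frac{W + 0}{12} = \frac{-6 + 2 W}{W} + W \frac{1}{12} = \frac{-6 + 2 W}{W} + \frac{W}{12} = \frac{W}{12} + \frac{-6 + 2 W}{W}$)
$- \frac{740}{z{\left(6 \right)}} = - \frac{740}{2 - \frac{6}{6} + \frac{1}{12} \cdot 6} = - \frac{740}{2 - 1 + \frac{1}{2}} = - \frac{740}{\frac{3}{2}} = \left(-740\right) \frac{2}{3} = - \frac{1480}{3}$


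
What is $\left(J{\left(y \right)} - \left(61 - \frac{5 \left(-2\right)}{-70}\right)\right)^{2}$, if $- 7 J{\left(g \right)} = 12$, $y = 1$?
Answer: $\frac{191844}{49} \approx 3915.2$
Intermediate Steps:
$J{\left(g \right)} = - \frac{12}{7}$ ($J{\left(g \right)} = \left(- \frac{1}{7}\right) 12 = - \frac{12}{7}$)
$\left(J{\left(y \right)} - \left(61 - \frac{5 \left(-2\right)}{-70}\right)\right)^{2} = \left(- \frac{12}{7} - \left(61 - \frac{5 \left(-2\right)}{-70}\right)\right)^{2} = \left(- \frac{12}{7} - \frac{426}{7}\right)^{2} = \left(- \frac{438}{7}\right)^{2} = \frac{191844}{49}$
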